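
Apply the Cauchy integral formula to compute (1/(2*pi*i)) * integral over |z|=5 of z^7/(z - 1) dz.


Step 1: f(z) = z^7, a = 1 is inside |z| = 5
Step 2: By Cauchy integral formula: (1/(2pi*i)) * integral = f(a)
Step 3: f(1) = 1^7 = 1

1


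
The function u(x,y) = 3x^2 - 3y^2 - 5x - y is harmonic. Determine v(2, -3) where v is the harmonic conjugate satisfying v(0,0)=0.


Step 1: v_x = -u_y = 6y + 1
Step 2: v_y = u_x = 6x - 5
Step 3: v = 6xy + x - 5y + C
Step 4: v(0,0) = 0 => C = 0
Step 5: v(2, -3) = -19

-19


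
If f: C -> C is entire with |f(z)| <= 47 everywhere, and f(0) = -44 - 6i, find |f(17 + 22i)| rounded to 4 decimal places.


Step 1: By Liouville's theorem, a bounded entire function is constant.
Step 2: f(z) = f(0) = -44 - 6i for all z.
Step 3: |f(w)| = |-44 - 6i| = sqrt(1936 + 36)
Step 4: = 44.4072

44.4072


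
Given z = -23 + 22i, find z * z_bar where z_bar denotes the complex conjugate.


Step 1: conj(z) = -23 - 22i
Step 2: z * conj(z) = (-23)^2 + 22^2
Step 3: = 529 + 484 = 1013

1013


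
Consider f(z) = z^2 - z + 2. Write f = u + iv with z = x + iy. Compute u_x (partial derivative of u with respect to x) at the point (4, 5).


Step 1: f(z) = (x+iy)^2 - (x+iy) + 2
Step 2: u = (x^2 - y^2) - x + 2
Step 3: u_x = 2x - 1
Step 4: At (4, 5): u_x = 8 - 1 = 7

7


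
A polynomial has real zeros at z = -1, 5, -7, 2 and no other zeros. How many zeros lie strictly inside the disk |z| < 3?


Step 1: Check each root:
  z = -1: |-1| = 1 < 3
  z = 5: |5| = 5 >= 3
  z = -7: |-7| = 7 >= 3
  z = 2: |2| = 2 < 3
Step 2: Count = 2

2


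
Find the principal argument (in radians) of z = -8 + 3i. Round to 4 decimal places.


Step 1: z = -8 + 3i
Step 2: arg(z) = atan2(3, -8)
Step 3: arg(z) = 2.7828

2.7828


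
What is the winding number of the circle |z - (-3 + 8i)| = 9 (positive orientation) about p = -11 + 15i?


Step 1: Center c = (-3, 8), radius = 9
Step 2: |p - c|^2 = (-8)^2 + 7^2 = 113
Step 3: r^2 = 81
Step 4: |p-c| > r so winding number = 0

0


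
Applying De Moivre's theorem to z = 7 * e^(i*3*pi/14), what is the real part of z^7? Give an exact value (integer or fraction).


Step 1: By De Moivre's theorem, z^7 = 7^7 * e^(i*7*3*pi/14) = 823543 * (cos(3*pi/2) + i*sin(3*pi/2))
Step 2: |z|^7 = 7^7 = 823543
Step 3: The angle 3*pi/2 already lies in [0, 2*pi)
Step 4: cos(3*pi/2) = 0
Step 5: Re(z^7) = 823543 * 0 = 0

0


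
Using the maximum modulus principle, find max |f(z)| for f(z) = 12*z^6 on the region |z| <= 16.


Step 1: On |z| = 16, |f(z)| = 12 * |z|^6 = 12 * 16^6
Step 2: By maximum modulus principle, maximum is on boundary.
Step 3: Maximum = 12 * 16777216 = 201326592

201326592


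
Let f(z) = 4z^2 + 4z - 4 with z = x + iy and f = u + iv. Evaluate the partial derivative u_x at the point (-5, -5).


Step 1: f(z) = 4(x+iy)^2 + 4(x+iy) - 4
Step 2: u = 4(x^2 - y^2) + 4x - 4
Step 3: u_x = 8x + 4
Step 4: At (-5, -5): u_x = -40 + 4 = -36

-36


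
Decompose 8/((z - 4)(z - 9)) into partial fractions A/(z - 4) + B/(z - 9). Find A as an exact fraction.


Step 1: Multiply both sides by (z - 4) and set z = 4
Step 2: A = 8 / (4 - 9)
Step 3: A = 8 / (-5)
Step 4: A = -8/5

-8/5


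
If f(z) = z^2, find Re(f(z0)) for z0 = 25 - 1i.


Step 1: z0 = 25 - 1i
Step 2: z0^2 = 25^2 - (-1)^2 - 50i
Step 3: real part = 625 - 1 = 624

624


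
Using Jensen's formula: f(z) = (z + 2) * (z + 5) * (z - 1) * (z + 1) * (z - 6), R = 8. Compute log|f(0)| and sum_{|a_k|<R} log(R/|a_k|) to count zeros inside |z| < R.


Jensen's formula: (1/2pi)*integral log|f(Re^it)|dt = log|f(0)| + sum_{|a_k|<R} log(R/|a_k|)
Step 1: f(0) = 2 * 5 * (-1) * 1 * (-6) = 60
Step 2: log|f(0)| = log|-2| + log|-5| + log|1| + log|-1| + log|6| = 4.0943
Step 3: Zeros inside |z| < 8: -2, -5, 1, -1, 6
Step 4: Jensen sum = log(8/2) + log(8/5) + log(8/1) + log(8/1) + log(8/6) = 6.3029
Step 5: n(R) = number of terms in the Jensen sum = count of zeros inside |z| < 8 = 5

5


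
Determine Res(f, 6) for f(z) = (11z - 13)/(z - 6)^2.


Step 1: Pole of order 2 at z = 6
Step 2: Res = lim d/dz [(z - 6)^2 * f(z)] as z -> 6
Step 3: (z - 6)^2 * f(z) = 11z - 13
Step 4: d/dz[11z - 13] = 11

11


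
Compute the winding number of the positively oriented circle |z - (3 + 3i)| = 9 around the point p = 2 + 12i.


Step 1: Center c = (3, 3), radius = 9
Step 2: |p - c|^2 = (-1)^2 + 9^2 = 82
Step 3: r^2 = 81
Step 4: |p-c| > r so winding number = 0

0


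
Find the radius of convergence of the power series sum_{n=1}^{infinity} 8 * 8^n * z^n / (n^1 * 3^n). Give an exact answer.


Step 1: General term a_n = 8 * 8^n / (n^1 * 3^n)
Step 2: By the root test, |a_n|^(1/n) = 8^(1/n) * 8 / (n^(1/n) * 3) -> 8/3 as n -> infinity (since 8^(1/n) -> 1 and n^(1/n) -> 1)
Step 3: R = 1/lim|a_n|^(1/n) = 3/8

3/8


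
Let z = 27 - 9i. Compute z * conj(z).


Step 1: conj(z) = 27 + 9i
Step 2: z * conj(z) = 27^2 + (-9)^2
Step 3: = 729 + 81 = 810

810


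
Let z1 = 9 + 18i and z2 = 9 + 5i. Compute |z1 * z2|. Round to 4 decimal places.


Step 1: |z1| = sqrt(9^2 + 18^2) = sqrt(405)
Step 2: |z2| = sqrt(9^2 + 5^2) = sqrt(106)
Step 3: |z1*z2| = |z1|*|z2| = sqrt(405) * sqrt(106) = sqrt(405 * 106) = sqrt(42930)
Step 4: = 207.1956

207.1956


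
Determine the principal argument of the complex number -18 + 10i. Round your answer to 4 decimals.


Step 1: z = -18 + 10i
Step 2: arg(z) = atan2(10, -18)
Step 3: arg(z) = 2.6345

2.6345


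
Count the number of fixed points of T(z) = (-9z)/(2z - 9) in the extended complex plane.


Step 1: Fixed points satisfy T(z) = z
Step 2: 2z^2 = 0
Step 3: Discriminant = 0^2 - 4*2*0 = 0
Step 4: Number of fixed points = 1

1


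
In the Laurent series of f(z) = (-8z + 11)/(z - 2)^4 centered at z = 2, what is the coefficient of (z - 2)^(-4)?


Step 1: Write the numerator in powers of (z - 2): -8z + 11 = -8(z - 2) + (-8*2 + 11) = -8(z - 2) - 5
Step 2: Divide by (z - 2)^4: f(z) = -5(z - 2)^(-4) - 8(z - 2)^(-3)
Step 3: This finite sum is the Laurent series of f about z = 2.
Step 4: Coefficient of (z - 2)^(-4) = -8*2 + 11 = -5

-5


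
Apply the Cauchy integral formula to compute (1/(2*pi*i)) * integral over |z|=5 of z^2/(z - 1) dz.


Step 1: f(z) = z^2, a = 1 is inside |z| = 5
Step 2: By Cauchy integral formula: (1/(2pi*i)) * integral = f(a)
Step 3: f(1) = 1^2 = 1

1


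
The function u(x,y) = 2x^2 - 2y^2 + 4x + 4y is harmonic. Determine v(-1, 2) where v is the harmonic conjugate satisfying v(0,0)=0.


Step 1: v_x = -u_y = 4y - 4
Step 2: v_y = u_x = 4x + 4
Step 3: v = 4xy - 4x + 4y + C
Step 4: v(0,0) = 0 => C = 0
Step 5: v(-1, 2) = 4

4


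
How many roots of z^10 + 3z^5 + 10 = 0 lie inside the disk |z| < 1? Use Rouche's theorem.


Step 1: On |z| = 1 the three terms have sizes |z^10| = 1^10 = 1, |3z^5| = 3*1^5 = 3, |10| = 10
Step 2: The dominant term is g(z) = 10; let h(z) = z^10 + 3z^5 so f = g + h
Step 3: On |z| = 1: |g| = 10 and |h| <= 1 + 3 = 4
Step 4: Since 10 > 4, |h| < |g| on |z| = 1, so by Rouche f has the same number of zeros as g inside |z| < 1
Step 5: g(z) = 10 is a nonzero constant with no zeros inside |z| < 1. Answer = 0

0


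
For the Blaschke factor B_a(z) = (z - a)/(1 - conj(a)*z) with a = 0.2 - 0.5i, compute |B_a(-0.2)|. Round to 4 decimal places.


Step 1: Numerator z0 - a = -0.2 - (0.2 - 0.5i) = -0.4 + 0.5i
Step 2: Denominator 1 - conj(a)*z0 = 1 - (0.2 + 0.5i)*(-0.2) = 1.04 + 0.1i
Step 3: |z0 - a|^2 = (-0.4)^2 + 0.5^2 = 0.41; |1 - conj(a)*z0|^2 = 1.04^2 + 0.1^2 = 1.0916
Step 4: |B_a(-0.2)| = sqrt(0.41 / 1.0916) = sqrt(0.375595)
Step 5: = 0.6129

0.6129


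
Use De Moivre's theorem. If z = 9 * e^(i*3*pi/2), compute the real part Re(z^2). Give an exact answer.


Step 1: By De Moivre's theorem, z^2 = 9^2 * e^(i*2*3*pi/2) = 81 * (cos(3*pi) + i*sin(3*pi))
Step 2: |z|^2 = 9^2 = 81
Step 3: Reduce the angle mod 2*pi: 3*pi - 2*pi = pi
Step 4: cos(pi) = -1
Step 5: Re(z^2) = 81 * (-1) = -81

-81


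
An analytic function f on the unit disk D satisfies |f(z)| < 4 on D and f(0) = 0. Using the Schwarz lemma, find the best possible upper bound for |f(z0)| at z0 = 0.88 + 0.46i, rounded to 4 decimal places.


Step 1: g = f/4 maps D -> D with g(0) = 0, so by the Schwarz lemma |g(z)| <= |z|, i.e. |f(z)| <= 4|z|; this is sharp (f(z) = 4z).
Step 2: |z0|^2 = 0.88^2 + 0.46^2 = 0.986
Step 3: |z0| = sqrt(0.986) = 0.992975
Step 4: Best bound = 4 * |z0| = 4 * 0.992975 = 3.9719

3.9719


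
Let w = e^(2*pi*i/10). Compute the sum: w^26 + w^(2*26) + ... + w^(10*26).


Step 1: The sum sum_{j=1}^{n} w^(k*j) equals n if n | k, else 0.
Step 2: Here n = 10, k = 26
Step 3: Does n divide k? 10 | 26 -> False
Step 4: Sum = 0

0


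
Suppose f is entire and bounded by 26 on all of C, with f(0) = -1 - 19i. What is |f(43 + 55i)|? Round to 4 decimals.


Step 1: By Liouville's theorem, a bounded entire function is constant.
Step 2: f(z) = f(0) = -1 - 19i for all z.
Step 3: |f(w)| = |-1 - 19i| = sqrt(1 + 361)
Step 4: = 19.0263

19.0263


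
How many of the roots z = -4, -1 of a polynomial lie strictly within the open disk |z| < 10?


Step 1: Check each root:
  z = -4: |-4| = 4 < 10
  z = -1: |-1| = 1 < 10
Step 2: Count = 2

2


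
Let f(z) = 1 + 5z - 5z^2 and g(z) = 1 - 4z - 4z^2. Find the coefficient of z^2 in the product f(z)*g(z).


Step 1: z^2 term in f*g comes from: (1)*(-4z^2) + (5z)*(-4z) + (-5z^2)*(1)
Step 2: = -4 - 20 - 5
Step 3: = -29

-29


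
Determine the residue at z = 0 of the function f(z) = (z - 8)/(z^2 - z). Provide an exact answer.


Step 1: Q(z) = z^2 - z = (z)(z - 1)
Step 2: Q'(z) = 2z - 1
Step 3: Q'(0) = -1, P(0) = -8
Step 4: Res = P(0)/Q'(0) = -8/(-1) = 8

8


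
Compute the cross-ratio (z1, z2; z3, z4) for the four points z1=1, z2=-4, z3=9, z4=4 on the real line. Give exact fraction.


Step 1: (z1-z3)(z2-z4) = (-8) * (-8) = 64
Step 2: (z1-z4)(z2-z3) = (-3) * (-13) = 39
Step 3: Cross-ratio = 64/39 = 64/39

64/39


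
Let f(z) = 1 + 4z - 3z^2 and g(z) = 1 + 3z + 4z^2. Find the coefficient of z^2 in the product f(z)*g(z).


Step 1: z^2 term in f*g comes from: (1)*(4z^2) + (4z)*(3z) + (-3z^2)*(1)
Step 2: = 4 + 12 - 3
Step 3: = 13

13


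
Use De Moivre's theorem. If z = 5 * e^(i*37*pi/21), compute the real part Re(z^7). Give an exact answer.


Step 1: By De Moivre's theorem, z^7 = 5^7 * e^(i*7*37*pi/21) = 78125 * (cos(37*pi/3) + i*sin(37*pi/3))
Step 2: |z|^7 = 5^7 = 78125
Step 3: Reduce the angle mod 2*pi: 37*pi/3 - 12*pi = pi/3
Step 4: cos(pi/3) = 1/2
Step 5: Re(z^7) = 78125 * 1/2 = 78125/2

78125/2


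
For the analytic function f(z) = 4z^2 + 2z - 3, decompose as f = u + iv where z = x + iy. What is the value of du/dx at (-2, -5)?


Step 1: f(z) = 4(x+iy)^2 + 2(x+iy) - 3
Step 2: u = 4(x^2 - y^2) + 2x - 3
Step 3: u_x = 8x + 2
Step 4: At (-2, -5): u_x = -16 + 2 = -14

-14


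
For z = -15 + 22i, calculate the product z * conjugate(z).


Step 1: conj(z) = -15 - 22i
Step 2: z * conj(z) = (-15)^2 + 22^2
Step 3: = 225 + 484 = 709

709


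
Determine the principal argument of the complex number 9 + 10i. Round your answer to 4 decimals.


Step 1: z = 9 + 10i
Step 2: arg(z) = atan2(10, 9)
Step 3: arg(z) = 0.838

0.838


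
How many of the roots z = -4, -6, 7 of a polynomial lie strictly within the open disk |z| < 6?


Step 1: Check each root:
  z = -4: |-4| = 4 < 6
  z = -6: |-6| = 6 >= 6
  z = 7: |7| = 7 >= 6
Step 2: Count = 1

1


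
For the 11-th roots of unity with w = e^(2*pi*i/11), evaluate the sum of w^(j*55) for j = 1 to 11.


Step 1: The sum sum_{j=1}^{n} w^(k*j) equals n if n | k, else 0.
Step 2: Here n = 11, k = 55
Step 3: Does n divide k? 11 | 55 -> True
Step 4: Sum = 11

11


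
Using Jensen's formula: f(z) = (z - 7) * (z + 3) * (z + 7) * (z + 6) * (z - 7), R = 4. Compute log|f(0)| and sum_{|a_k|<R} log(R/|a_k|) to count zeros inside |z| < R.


Jensen's formula: (1/2pi)*integral log|f(Re^it)|dt = log|f(0)| + sum_{|a_k|<R} log(R/|a_k|)
Step 1: f(0) = (-7) * 3 * 7 * 6 * (-7) = 6174
Step 2: log|f(0)| = log|7| + log|-3| + log|-7| + log|-6| + log|7| = 8.7281
Step 3: Zeros inside |z| < 4: -3
Step 4: Jensen sum = log(4/3) = 0.2877
Step 5: n(R) = number of terms in the Jensen sum = count of zeros inside |z| < 4 = 1

1


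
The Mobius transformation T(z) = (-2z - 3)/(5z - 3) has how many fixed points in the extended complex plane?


Step 1: Fixed points satisfy T(z) = z
Step 2: 5z^2 - z + 3 = 0
Step 3: Discriminant = (-1)^2 - 4*5*3 = -59
Step 4: Number of fixed points = 2

2


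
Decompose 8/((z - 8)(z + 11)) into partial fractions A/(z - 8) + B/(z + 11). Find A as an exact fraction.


Step 1: Multiply both sides by (z - 8) and set z = 8
Step 2: A = 8 / (8 + 11)
Step 3: A = 8 / 19
Step 4: A = 8/19

8/19


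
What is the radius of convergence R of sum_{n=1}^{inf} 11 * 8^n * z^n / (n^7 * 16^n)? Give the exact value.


Step 1: General term a_n = 11 * 8^n / (n^7 * 16^n)
Step 2: By the root test, |a_n|^(1/n) = 11^(1/n) * 8 / (n^(7/n) * 16) -> 8/16 as n -> infinity (since 11^(1/n) -> 1 and n^(7/n) -> 1)
Step 3: R = 1/lim|a_n|^(1/n) = 16/8 = 2

2


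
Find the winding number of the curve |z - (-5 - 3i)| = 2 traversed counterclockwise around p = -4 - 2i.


Step 1: Center c = (-5, -3), radius = 2
Step 2: |p - c|^2 = 1^2 + 1^2 = 2
Step 3: r^2 = 4
Step 4: |p-c| < r so winding number = 1

1


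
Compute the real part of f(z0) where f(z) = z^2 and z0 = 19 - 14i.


Step 1: z0 = 19 - 14i
Step 2: z0^2 = 19^2 - (-14)^2 - 532i
Step 3: real part = 361 - 196 = 165

165


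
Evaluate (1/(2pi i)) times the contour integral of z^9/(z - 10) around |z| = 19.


Step 1: f(z) = z^9, a = 10 is inside |z| = 19
Step 2: By Cauchy integral formula: (1/(2pi*i)) * integral = f(a)
Step 3: f(10) = 10^9 = 1000000000

1000000000


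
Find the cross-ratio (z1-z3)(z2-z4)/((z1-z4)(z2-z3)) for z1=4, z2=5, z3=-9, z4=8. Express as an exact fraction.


Step 1: (z1-z3)(z2-z4) = 13 * (-3) = -39
Step 2: (z1-z4)(z2-z3) = (-4) * 14 = -56
Step 3: Cross-ratio = 39/56 = 39/56

39/56


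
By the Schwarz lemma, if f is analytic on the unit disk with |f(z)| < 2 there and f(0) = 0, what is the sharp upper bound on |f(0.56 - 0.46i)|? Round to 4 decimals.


Step 1: g = f/2 maps D -> D with g(0) = 0, so by the Schwarz lemma |g(z)| <= |z|, i.e. |f(z)| <= 2|z|; this is sharp (f(z) = 2z).
Step 2: |z0|^2 = 0.56^2 + (-0.46)^2 = 0.5252
Step 3: |z0| = sqrt(0.5252) = 0.724707
Step 4: Best bound = 2 * |z0| = 2 * 0.724707 = 1.4494

1.4494


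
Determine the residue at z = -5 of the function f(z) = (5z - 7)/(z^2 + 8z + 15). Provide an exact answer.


Step 1: Q(z) = z^2 + 8z + 15 = (z + 5)(z + 3)
Step 2: Q'(z) = 2z + 8
Step 3: Q'(-5) = -2, P(-5) = -32
Step 4: Res = P(-5)/Q'(-5) = -32/(-2) = 16

16


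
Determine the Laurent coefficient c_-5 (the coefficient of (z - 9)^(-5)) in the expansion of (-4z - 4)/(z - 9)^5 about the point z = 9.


Step 1: Write the numerator in powers of (z - 9): -4z - 4 = -4(z - 9) + (-4*9 - 4) = -4(z - 9) - 40
Step 2: Divide by (z - 9)^5: f(z) = -40(z - 9)^(-5) - 4(z - 9)^(-4)
Step 3: This finite sum is the Laurent series of f about z = 9.
Step 4: Coefficient of (z - 9)^(-5) = -4*9 - 4 = -40

-40


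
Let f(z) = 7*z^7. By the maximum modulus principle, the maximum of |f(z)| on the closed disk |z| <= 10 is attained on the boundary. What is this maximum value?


Step 1: On |z| = 10, |f(z)| = 7 * |z|^7 = 7 * 10^7
Step 2: By maximum modulus principle, maximum is on boundary.
Step 3: Maximum = 7 * 10000000 = 70000000

70000000


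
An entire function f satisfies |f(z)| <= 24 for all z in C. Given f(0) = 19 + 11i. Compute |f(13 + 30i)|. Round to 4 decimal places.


Step 1: By Liouville's theorem, a bounded entire function is constant.
Step 2: f(z) = f(0) = 19 + 11i for all z.
Step 3: |f(w)| = |19 + 11i| = sqrt(361 + 121)
Step 4: = 21.9545

21.9545


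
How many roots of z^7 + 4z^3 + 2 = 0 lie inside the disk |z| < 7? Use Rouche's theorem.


Step 1: On |z| = 7 the three terms have sizes |z^7| = 7^7 = 823543, |4z^3| = 4*7^3 = 1372, |2| = 2
Step 2: The dominant term is g(z) = z^7; let h(z) = 4z^3 + 2 so f = g + h
Step 3: On |z| = 7: |g| = 823543 and |h| <= 1372 + 2 = 1374
Step 4: Since 823543 > 1374, |h| < |g| on |z| = 7, so by Rouche f has the same number of zeros as g inside |z| < 7
Step 5: g(z) = z^7 has 7 zeros (all at the origin) inside |z| < 7. Answer = 7

7


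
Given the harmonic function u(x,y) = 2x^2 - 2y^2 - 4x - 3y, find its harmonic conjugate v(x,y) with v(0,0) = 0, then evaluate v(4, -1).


Step 1: v_x = -u_y = 4y + 3
Step 2: v_y = u_x = 4x - 4
Step 3: v = 4xy + 3x - 4y + C
Step 4: v(0,0) = 0 => C = 0
Step 5: v(4, -1) = 0

0


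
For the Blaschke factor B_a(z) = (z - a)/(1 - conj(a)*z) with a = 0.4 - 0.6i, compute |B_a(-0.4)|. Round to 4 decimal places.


Step 1: Numerator z0 - a = -0.4 - (0.4 - 0.6i) = -0.8 + 0.6i
Step 2: Denominator 1 - conj(a)*z0 = 1 - (0.4 + 0.6i)*(-0.4) = 1.16 + 0.24i
Step 3: |z0 - a|^2 = (-0.8)^2 + 0.6^2 = 1; |1 - conj(a)*z0|^2 = 1.16^2 + 0.24^2 = 1.4032
Step 4: |B_a(-0.4)| = sqrt(1 / 1.4032) = sqrt(0.712657)
Step 5: = 0.8442

0.8442


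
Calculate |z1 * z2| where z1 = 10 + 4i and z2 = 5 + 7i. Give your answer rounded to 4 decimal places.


Step 1: |z1| = sqrt(10^2 + 4^2) = sqrt(116)
Step 2: |z2| = sqrt(5^2 + 7^2) = sqrt(74)
Step 3: |z1*z2| = |z1|*|z2| = sqrt(116) * sqrt(74) = sqrt(116 * 74) = sqrt(8584)
Step 4: = 92.6499

92.6499


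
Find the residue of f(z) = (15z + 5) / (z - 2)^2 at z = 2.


Step 1: Pole of order 2 at z = 2
Step 2: Res = lim d/dz [(z - 2)^2 * f(z)] as z -> 2
Step 3: (z - 2)^2 * f(z) = 15z + 5
Step 4: d/dz[15z + 5] = 15

15


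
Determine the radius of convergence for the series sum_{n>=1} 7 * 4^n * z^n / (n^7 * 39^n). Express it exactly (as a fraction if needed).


Step 1: General term a_n = 7 * 4^n / (n^7 * 39^n)
Step 2: By the root test, |a_n|^(1/n) = 7^(1/n) * 4 / (n^(7/n) * 39) -> 4/39 as n -> infinity (since 7^(1/n) -> 1 and n^(7/n) -> 1)
Step 3: R = 1/lim|a_n|^(1/n) = 39/4

39/4


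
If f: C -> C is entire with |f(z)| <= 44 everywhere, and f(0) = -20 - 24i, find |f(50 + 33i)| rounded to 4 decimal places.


Step 1: By Liouville's theorem, a bounded entire function is constant.
Step 2: f(z) = f(0) = -20 - 24i for all z.
Step 3: |f(w)| = |-20 - 24i| = sqrt(400 + 576)
Step 4: = 31.241

31.241


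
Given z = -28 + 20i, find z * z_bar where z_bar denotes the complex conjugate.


Step 1: conj(z) = -28 - 20i
Step 2: z * conj(z) = (-28)^2 + 20^2
Step 3: = 784 + 400 = 1184

1184


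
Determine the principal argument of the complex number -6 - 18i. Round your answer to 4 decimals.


Step 1: z = -6 - 18i
Step 2: arg(z) = atan2(-18, -6)
Step 3: arg(z) = -1.8925

-1.8925


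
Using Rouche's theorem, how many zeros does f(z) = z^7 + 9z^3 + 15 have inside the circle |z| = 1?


Step 1: On |z| = 1 the three terms have sizes |z^7| = 1^7 = 1, |9z^3| = 9*1^3 = 9, |15| = 15
Step 2: The dominant term is g(z) = 15; let h(z) = z^7 + 9z^3 so f = g + h
Step 3: On |z| = 1: |g| = 15 and |h| <= 1 + 9 = 10
Step 4: Since 15 > 10, |h| < |g| on |z| = 1, so by Rouche f has the same number of zeros as g inside |z| < 1
Step 5: g(z) = 15 is a nonzero constant with no zeros inside |z| < 1. Answer = 0

0


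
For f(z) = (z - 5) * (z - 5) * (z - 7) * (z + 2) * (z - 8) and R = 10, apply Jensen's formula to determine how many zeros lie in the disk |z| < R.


Jensen's formula: (1/2pi)*integral log|f(Re^it)|dt = log|f(0)| + sum_{|a_k|<R} log(R/|a_k|)
Step 1: f(0) = (-5) * (-5) * (-7) * 2 * (-8) = 2800
Step 2: log|f(0)| = log|5| + log|5| + log|7| + log|-2| + log|8| = 7.9374
Step 3: Zeros inside |z| < 10: 5, 5, 7, -2, 8
Step 4: Jensen sum = log(10/5) + log(10/5) + log(10/7) + log(10/2) + log(10/8) = 3.5756
Step 5: n(R) = number of terms in the Jensen sum = count of zeros inside |z| < 10 = 5

5


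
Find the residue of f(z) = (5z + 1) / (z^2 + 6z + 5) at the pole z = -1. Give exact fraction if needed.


Step 1: Q(z) = z^2 + 6z + 5 = (z + 1)(z + 5)
Step 2: Q'(z) = 2z + 6
Step 3: Q'(-1) = 4, P(-1) = -4
Step 4: Res = P(-1)/Q'(-1) = -4/4 = -1

-1


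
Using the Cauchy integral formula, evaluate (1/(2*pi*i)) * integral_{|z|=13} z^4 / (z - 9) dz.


Step 1: f(z) = z^4, a = 9 is inside |z| = 13
Step 2: By Cauchy integral formula: (1/(2pi*i)) * integral = f(a)
Step 3: f(9) = 9^4 = 6561

6561


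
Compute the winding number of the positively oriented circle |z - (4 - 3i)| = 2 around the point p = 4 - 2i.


Step 1: Center c = (4, -3), radius = 2
Step 2: |p - c|^2 = 0^2 + 1^2 = 1
Step 3: r^2 = 4
Step 4: |p-c| < r so winding number = 1

1


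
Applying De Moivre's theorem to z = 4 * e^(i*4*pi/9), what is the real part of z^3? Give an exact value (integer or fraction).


Step 1: By De Moivre's theorem, z^3 = 4^3 * e^(i*3*4*pi/9) = 64 * (cos(4*pi/3) + i*sin(4*pi/3))
Step 2: |z|^3 = 4^3 = 64
Step 3: The angle 4*pi/3 already lies in [0, 2*pi)
Step 4: cos(4*pi/3) = -1/2
Step 5: Re(z^3) = 64 * (-1/2) = -32

-32


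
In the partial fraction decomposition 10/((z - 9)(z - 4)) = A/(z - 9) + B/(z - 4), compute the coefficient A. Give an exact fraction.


Step 1: Multiply both sides by (z - 9) and set z = 9
Step 2: A = 10 / (9 - 4)
Step 3: A = 10 / 5
Step 4: A = 2

2


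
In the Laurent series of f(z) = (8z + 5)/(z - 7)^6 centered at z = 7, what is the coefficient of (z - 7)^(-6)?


Step 1: Write the numerator in powers of (z - 7): 8z + 5 = 8(z - 7) + (8*7 + 5) = 8(z - 7) + 61
Step 2: Divide by (z - 7)^6: f(z) = 61(z - 7)^(-6) + 8(z - 7)^(-5)
Step 3: This finite sum is the Laurent series of f about z = 7.
Step 4: Coefficient of (z - 7)^(-6) = 8*7 + 5 = 61

61


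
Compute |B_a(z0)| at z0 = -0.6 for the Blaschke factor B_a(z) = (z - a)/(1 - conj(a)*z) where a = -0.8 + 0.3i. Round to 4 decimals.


Step 1: Numerator z0 - a = -0.6 - (-0.8 + 0.3i) = 0.2 - 0.3i
Step 2: Denominator 1 - conj(a)*z0 = 1 - (-0.8 - 0.3i)*(-0.6) = 0.52 - 0.18i
Step 3: |z0 - a|^2 = 0.2^2 + (-0.3)^2 = 0.13; |1 - conj(a)*z0|^2 = 0.52^2 + (-0.18)^2 = 0.3028
Step 4: |B_a(-0.6)| = sqrt(0.13 / 0.3028) = sqrt(0.429326)
Step 5: = 0.6552

0.6552


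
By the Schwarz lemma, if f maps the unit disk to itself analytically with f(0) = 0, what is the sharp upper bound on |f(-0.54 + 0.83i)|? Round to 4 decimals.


Step 1: Schwarz lemma: if f: D -> D is analytic with f(0) = 0, then |f(z)| <= |z| for all z in D, and this is sharp (f(z) = z).
Step 2: |z0|^2 = (-0.54)^2 + 0.83^2 = 0.9805
Step 3: |z0| = sqrt(0.9805) = 0.990202
Step 4: Best bound = |z0| = 0.9902

0.9902


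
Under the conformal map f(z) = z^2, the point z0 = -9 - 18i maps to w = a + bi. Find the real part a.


Step 1: z0 = -9 - 18i
Step 2: z0^2 = (-9)^2 - (-18)^2 + 324i
Step 3: real part = 81 - 324 = -243

-243


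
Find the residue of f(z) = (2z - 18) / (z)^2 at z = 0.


Step 1: Pole of order 2 at z = 0
Step 2: Res = lim d/dz [(z)^2 * f(z)] as z -> 0
Step 3: (z)^2 * f(z) = 2z - 18
Step 4: d/dz[2z - 18] = 2

2


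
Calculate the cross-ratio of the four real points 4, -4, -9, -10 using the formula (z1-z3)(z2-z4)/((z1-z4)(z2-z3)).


Step 1: (z1-z3)(z2-z4) = 13 * 6 = 78
Step 2: (z1-z4)(z2-z3) = 14 * 5 = 70
Step 3: Cross-ratio = 78/70 = 39/35

39/35


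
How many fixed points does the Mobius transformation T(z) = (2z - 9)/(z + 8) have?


Step 1: Fixed points satisfy T(z) = z
Step 2: z^2 + 6z + 9 = 0
Step 3: Discriminant = 6^2 - 4*1*9 = 0
Step 4: Number of fixed points = 1

1


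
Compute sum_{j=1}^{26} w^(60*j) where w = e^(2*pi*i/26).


Step 1: The sum sum_{j=1}^{n} w^(k*j) equals n if n | k, else 0.
Step 2: Here n = 26, k = 60
Step 3: Does n divide k? 26 | 60 -> False
Step 4: Sum = 0

0


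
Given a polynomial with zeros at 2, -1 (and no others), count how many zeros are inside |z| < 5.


Step 1: Check each root:
  z = 2: |2| = 2 < 5
  z = -1: |-1| = 1 < 5
Step 2: Count = 2

2


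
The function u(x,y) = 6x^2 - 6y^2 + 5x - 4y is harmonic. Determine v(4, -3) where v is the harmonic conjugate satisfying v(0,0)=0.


Step 1: v_x = -u_y = 12y + 4
Step 2: v_y = u_x = 12x + 5
Step 3: v = 12xy + 4x + 5y + C
Step 4: v(0,0) = 0 => C = 0
Step 5: v(4, -3) = -143

-143


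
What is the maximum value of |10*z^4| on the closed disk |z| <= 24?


Step 1: On |z| = 24, |f(z)| = 10 * |z|^4 = 10 * 24^4
Step 2: By maximum modulus principle, maximum is on boundary.
Step 3: Maximum = 10 * 331776 = 3317760

3317760


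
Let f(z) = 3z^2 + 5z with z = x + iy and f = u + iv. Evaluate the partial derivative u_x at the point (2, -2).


Step 1: f(z) = 3(x+iy)^2 + 5(x+iy) + 0
Step 2: u = 3(x^2 - y^2) + 5x + 0
Step 3: u_x = 6x + 5
Step 4: At (2, -2): u_x = 12 + 5 = 17

17


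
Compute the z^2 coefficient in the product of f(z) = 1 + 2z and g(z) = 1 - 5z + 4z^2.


Step 1: z^2 term in f*g comes from: (1)*(4z^2) + (2z)*(-5z) + (0)*(1)
Step 2: = 4 - 10 + 0
Step 3: = -6

-6


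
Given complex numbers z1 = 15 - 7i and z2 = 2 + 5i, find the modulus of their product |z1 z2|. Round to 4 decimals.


Step 1: |z1| = sqrt(15^2 + (-7)^2) = sqrt(274)
Step 2: |z2| = sqrt(2^2 + 5^2) = sqrt(29)
Step 3: |z1*z2| = |z1|*|z2| = sqrt(274) * sqrt(29) = sqrt(274 * 29) = sqrt(7946)
Step 4: = 89.1403

89.1403


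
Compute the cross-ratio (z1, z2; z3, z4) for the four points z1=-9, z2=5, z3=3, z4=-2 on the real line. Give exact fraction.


Step 1: (z1-z3)(z2-z4) = (-12) * 7 = -84
Step 2: (z1-z4)(z2-z3) = (-7) * 2 = -14
Step 3: Cross-ratio = 84/14 = 6

6


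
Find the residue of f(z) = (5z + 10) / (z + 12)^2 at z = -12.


Step 1: Pole of order 2 at z = -12
Step 2: Res = lim d/dz [(z + 12)^2 * f(z)] as z -> -12
Step 3: (z + 12)^2 * f(z) = 5z + 10
Step 4: d/dz[5z + 10] = 5

5


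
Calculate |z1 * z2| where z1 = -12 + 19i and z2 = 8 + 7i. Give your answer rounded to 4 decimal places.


Step 1: |z1| = sqrt((-12)^2 + 19^2) = sqrt(505)
Step 2: |z2| = sqrt(8^2 + 7^2) = sqrt(113)
Step 3: |z1*z2| = |z1|*|z2| = sqrt(505) * sqrt(113) = sqrt(505 * 113) = sqrt(57065)
Step 4: = 238.8828

238.8828


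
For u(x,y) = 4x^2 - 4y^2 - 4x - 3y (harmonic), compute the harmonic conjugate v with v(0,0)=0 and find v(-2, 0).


Step 1: v_x = -u_y = 8y + 3
Step 2: v_y = u_x = 8x - 4
Step 3: v = 8xy + 3x - 4y + C
Step 4: v(0,0) = 0 => C = 0
Step 5: v(-2, 0) = -6

-6


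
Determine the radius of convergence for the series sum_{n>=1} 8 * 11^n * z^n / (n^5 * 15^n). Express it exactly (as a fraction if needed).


Step 1: General term a_n = 8 * 11^n / (n^5 * 15^n)
Step 2: By the root test, |a_n|^(1/n) = 8^(1/n) * 11 / (n^(5/n) * 15) -> 11/15 as n -> infinity (since 8^(1/n) -> 1 and n^(5/n) -> 1)
Step 3: R = 1/lim|a_n|^(1/n) = 15/11

15/11


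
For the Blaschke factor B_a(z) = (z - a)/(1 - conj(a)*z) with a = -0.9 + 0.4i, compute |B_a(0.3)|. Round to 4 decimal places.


Step 1: Numerator z0 - a = 0.3 - (-0.9 + 0.4i) = 1.2 - 0.4i
Step 2: Denominator 1 - conj(a)*z0 = 1 - (-0.9 - 0.4i)*0.3 = 1.27 + 0.12i
Step 3: |z0 - a|^2 = 1.2^2 + (-0.4)^2 = 1.6; |1 - conj(a)*z0|^2 = 1.27^2 + 0.12^2 = 1.6273
Step 4: |B_a(0.3)| = sqrt(1.6 / 1.6273) = sqrt(0.983224)
Step 5: = 0.9916

0.9916


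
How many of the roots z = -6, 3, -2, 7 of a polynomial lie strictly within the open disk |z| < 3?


Step 1: Check each root:
  z = -6: |-6| = 6 >= 3
  z = 3: |3| = 3 >= 3
  z = -2: |-2| = 2 < 3
  z = 7: |7| = 7 >= 3
Step 2: Count = 1

1


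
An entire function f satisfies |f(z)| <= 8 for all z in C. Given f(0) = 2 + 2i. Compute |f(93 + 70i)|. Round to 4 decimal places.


Step 1: By Liouville's theorem, a bounded entire function is constant.
Step 2: f(z) = f(0) = 2 + 2i for all z.
Step 3: |f(w)| = |2 + 2i| = sqrt(4 + 4)
Step 4: = 2.8284

2.8284


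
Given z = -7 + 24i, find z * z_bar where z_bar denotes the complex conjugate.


Step 1: conj(z) = -7 - 24i
Step 2: z * conj(z) = (-7)^2 + 24^2
Step 3: = 49 + 576 = 625

625


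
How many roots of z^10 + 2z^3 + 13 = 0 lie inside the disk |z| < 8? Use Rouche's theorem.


Step 1: On |z| = 8 the three terms have sizes |z^10| = 8^10 = 1073741824, |2z^3| = 2*8^3 = 1024, |13| = 13
Step 2: The dominant term is g(z) = z^10; let h(z) = 2z^3 + 13 so f = g + h
Step 3: On |z| = 8: |g| = 1073741824 and |h| <= 1024 + 13 = 1037
Step 4: Since 1073741824 > 1037, |h| < |g| on |z| = 8, so by Rouche f has the same number of zeros as g inside |z| < 8
Step 5: g(z) = z^10 has 10 zeros (all at the origin) inside |z| < 8. Answer = 10

10


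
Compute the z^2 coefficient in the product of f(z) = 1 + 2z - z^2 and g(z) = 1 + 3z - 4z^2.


Step 1: z^2 term in f*g comes from: (1)*(-4z^2) + (2z)*(3z) + (-z^2)*(1)
Step 2: = -4 + 6 - 1
Step 3: = 1

1


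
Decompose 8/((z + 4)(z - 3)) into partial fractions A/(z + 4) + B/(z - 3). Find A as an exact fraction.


Step 1: Multiply both sides by (z + 4) and set z = -4
Step 2: A = 8 / (-4 - 3)
Step 3: A = 8 / (-7)
Step 4: A = -8/7

-8/7


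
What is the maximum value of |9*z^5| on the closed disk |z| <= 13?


Step 1: On |z| = 13, |f(z)| = 9 * |z|^5 = 9 * 13^5
Step 2: By maximum modulus principle, maximum is on boundary.
Step 3: Maximum = 9 * 371293 = 3341637

3341637


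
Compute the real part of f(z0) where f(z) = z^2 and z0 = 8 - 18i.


Step 1: z0 = 8 - 18i
Step 2: z0^2 = 8^2 - (-18)^2 - 288i
Step 3: real part = 64 - 324 = -260

-260


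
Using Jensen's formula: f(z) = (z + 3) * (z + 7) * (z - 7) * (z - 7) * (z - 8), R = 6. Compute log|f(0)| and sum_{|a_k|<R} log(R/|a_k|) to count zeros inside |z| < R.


Jensen's formula: (1/2pi)*integral log|f(Re^it)|dt = log|f(0)| + sum_{|a_k|<R} log(R/|a_k|)
Step 1: f(0) = 3 * 7 * (-7) * (-7) * (-8) = -8232
Step 2: log|f(0)| = log|-3| + log|-7| + log|7| + log|7| + log|8| = 9.0158
Step 3: Zeros inside |z| < 6: -3
Step 4: Jensen sum = log(6/3) = 0.6931
Step 5: n(R) = number of terms in the Jensen sum = count of zeros inside |z| < 6 = 1

1


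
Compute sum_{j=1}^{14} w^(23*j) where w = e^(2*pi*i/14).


Step 1: The sum sum_{j=1}^{n} w^(k*j) equals n if n | k, else 0.
Step 2: Here n = 14, k = 23
Step 3: Does n divide k? 14 | 23 -> False
Step 4: Sum = 0

0


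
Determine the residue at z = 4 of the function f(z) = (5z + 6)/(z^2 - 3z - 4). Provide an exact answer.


Step 1: Q(z) = z^2 - 3z - 4 = (z - 4)(z + 1)
Step 2: Q'(z) = 2z - 3
Step 3: Q'(4) = 5, P(4) = 26
Step 4: Res = P(4)/Q'(4) = 26/5 = 26/5

26/5


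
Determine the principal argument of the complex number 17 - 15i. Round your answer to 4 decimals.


Step 1: z = 17 - 15i
Step 2: arg(z) = atan2(-15, 17)
Step 3: arg(z) = -0.723

-0.723


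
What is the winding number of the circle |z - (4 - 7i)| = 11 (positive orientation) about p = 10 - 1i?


Step 1: Center c = (4, -7), radius = 11
Step 2: |p - c|^2 = 6^2 + 6^2 = 72
Step 3: r^2 = 121
Step 4: |p-c| < r so winding number = 1

1


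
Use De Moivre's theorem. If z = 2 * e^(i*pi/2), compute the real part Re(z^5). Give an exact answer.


Step 1: By De Moivre's theorem, z^5 = 2^5 * e^(i*5*pi/2) = 32 * (cos(5*pi/2) + i*sin(5*pi/2))
Step 2: |z|^5 = 2^5 = 32
Step 3: Reduce the angle mod 2*pi: 5*pi/2 - 2*pi = pi/2
Step 4: cos(pi/2) = 0
Step 5: Re(z^5) = 32 * 0 = 0

0


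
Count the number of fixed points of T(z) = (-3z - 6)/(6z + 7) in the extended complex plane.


Step 1: Fixed points satisfy T(z) = z
Step 2: 6z^2 + 10z + 6 = 0
Step 3: Discriminant = 10^2 - 4*6*6 = -44
Step 4: Number of fixed points = 2

2


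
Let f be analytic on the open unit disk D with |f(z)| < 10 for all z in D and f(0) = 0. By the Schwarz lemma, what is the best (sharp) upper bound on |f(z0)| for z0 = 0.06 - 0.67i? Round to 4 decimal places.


Step 1: g = f/10 maps D -> D with g(0) = 0, so by the Schwarz lemma |g(z)| <= |z|, i.e. |f(z)| <= 10|z|; this is sharp (f(z) = 10z).
Step 2: |z0|^2 = 0.06^2 + (-0.67)^2 = 0.4525
Step 3: |z0| = sqrt(0.4525) = 0.672681
Step 4: Best bound = 10 * |z0| = 10 * 0.672681 = 6.7268

6.7268


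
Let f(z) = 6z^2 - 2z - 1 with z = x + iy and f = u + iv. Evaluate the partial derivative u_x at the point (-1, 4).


Step 1: f(z) = 6(x+iy)^2 - 2(x+iy) - 1
Step 2: u = 6(x^2 - y^2) - 2x - 1
Step 3: u_x = 12x - 2
Step 4: At (-1, 4): u_x = -12 - 2 = -14

-14


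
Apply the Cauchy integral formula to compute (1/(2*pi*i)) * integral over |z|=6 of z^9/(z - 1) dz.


Step 1: f(z) = z^9, a = 1 is inside |z| = 6
Step 2: By Cauchy integral formula: (1/(2pi*i)) * integral = f(a)
Step 3: f(1) = 1^9 = 1

1


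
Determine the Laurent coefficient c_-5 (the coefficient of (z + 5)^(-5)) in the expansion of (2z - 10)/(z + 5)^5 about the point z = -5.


Step 1: Write the numerator in powers of (z + 5): 2z - 10 = 2(z + 5) + (2*(-5) - 10) = 2(z + 5) - 20
Step 2: Divide by (z + 5)^5: f(z) = -20(z + 5)^(-5) + 2(z + 5)^(-4)
Step 3: This finite sum is the Laurent series of f about z = -5.
Step 4: Coefficient of (z + 5)^(-5) = 2*(-5) - 10 = -20

-20


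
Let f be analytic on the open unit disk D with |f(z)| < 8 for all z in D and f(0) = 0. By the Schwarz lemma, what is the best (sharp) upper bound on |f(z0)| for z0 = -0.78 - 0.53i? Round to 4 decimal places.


Step 1: g = f/8 maps D -> D with g(0) = 0, so by the Schwarz lemma |g(z)| <= |z|, i.e. |f(z)| <= 8|z|; this is sharp (f(z) = 8z).
Step 2: |z0|^2 = (-0.78)^2 + (-0.53)^2 = 0.8893
Step 3: |z0| = sqrt(0.8893) = 0.943027
Step 4: Best bound = 8 * |z0| = 8 * 0.943027 = 7.5442

7.5442


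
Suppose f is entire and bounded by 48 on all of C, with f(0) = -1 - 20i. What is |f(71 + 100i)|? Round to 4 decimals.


Step 1: By Liouville's theorem, a bounded entire function is constant.
Step 2: f(z) = f(0) = -1 - 20i for all z.
Step 3: |f(w)| = |-1 - 20i| = sqrt(1 + 400)
Step 4: = 20.025

20.025


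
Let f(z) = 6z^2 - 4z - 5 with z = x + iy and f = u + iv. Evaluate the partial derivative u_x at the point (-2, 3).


Step 1: f(z) = 6(x+iy)^2 - 4(x+iy) - 5
Step 2: u = 6(x^2 - y^2) - 4x - 5
Step 3: u_x = 12x - 4
Step 4: At (-2, 3): u_x = -24 - 4 = -28

-28


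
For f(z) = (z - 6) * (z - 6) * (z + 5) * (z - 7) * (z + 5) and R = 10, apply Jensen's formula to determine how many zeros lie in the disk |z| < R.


Jensen's formula: (1/2pi)*integral log|f(Re^it)|dt = log|f(0)| + sum_{|a_k|<R} log(R/|a_k|)
Step 1: f(0) = (-6) * (-6) * 5 * (-7) * 5 = -6300
Step 2: log|f(0)| = log|6| + log|6| + log|-5| + log|7| + log|-5| = 8.7483
Step 3: Zeros inside |z| < 10: 6, 6, -5, 7, -5
Step 4: Jensen sum = log(10/6) + log(10/6) + log(10/5) + log(10/7) + log(10/5) = 2.7646
Step 5: n(R) = number of terms in the Jensen sum = count of zeros inside |z| < 10 = 5

5


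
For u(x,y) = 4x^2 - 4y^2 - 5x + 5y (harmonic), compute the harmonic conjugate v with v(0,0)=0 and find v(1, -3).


Step 1: v_x = -u_y = 8y - 5
Step 2: v_y = u_x = 8x - 5
Step 3: v = 8xy - 5x - 5y + C
Step 4: v(0,0) = 0 => C = 0
Step 5: v(1, -3) = -14

-14


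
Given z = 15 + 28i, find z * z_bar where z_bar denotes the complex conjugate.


Step 1: conj(z) = 15 - 28i
Step 2: z * conj(z) = 15^2 + 28^2
Step 3: = 225 + 784 = 1009

1009


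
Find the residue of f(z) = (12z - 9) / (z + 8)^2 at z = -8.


Step 1: Pole of order 2 at z = -8
Step 2: Res = lim d/dz [(z + 8)^2 * f(z)] as z -> -8
Step 3: (z + 8)^2 * f(z) = 12z - 9
Step 4: d/dz[12z - 9] = 12

12


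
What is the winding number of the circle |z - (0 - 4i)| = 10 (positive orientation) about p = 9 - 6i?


Step 1: Center c = (0, -4), radius = 10
Step 2: |p - c|^2 = 9^2 + (-2)^2 = 85
Step 3: r^2 = 100
Step 4: |p-c| < r so winding number = 1

1


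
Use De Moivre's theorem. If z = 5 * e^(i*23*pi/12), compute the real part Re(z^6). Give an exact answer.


Step 1: By De Moivre's theorem, z^6 = 5^6 * e^(i*6*23*pi/12) = 15625 * (cos(23*pi/2) + i*sin(23*pi/2))
Step 2: |z|^6 = 5^6 = 15625
Step 3: Reduce the angle mod 2*pi: 23*pi/2 - 10*pi = 3*pi/2
Step 4: cos(3*pi/2) = 0
Step 5: Re(z^6) = 15625 * 0 = 0

0


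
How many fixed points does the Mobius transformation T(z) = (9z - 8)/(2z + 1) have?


Step 1: Fixed points satisfy T(z) = z
Step 2: 2z^2 - 8z + 8 = 0
Step 3: Discriminant = (-8)^2 - 4*2*8 = 0
Step 4: Number of fixed points = 1

1


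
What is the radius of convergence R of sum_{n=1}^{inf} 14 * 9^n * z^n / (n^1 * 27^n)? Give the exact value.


Step 1: General term a_n = 14 * 9^n / (n^1 * 27^n)
Step 2: By the root test, |a_n|^(1/n) = 14^(1/n) * 9 / (n^(1/n) * 27) -> 9/27 as n -> infinity (since 14^(1/n) -> 1 and n^(1/n) -> 1)
Step 3: R = 1/lim|a_n|^(1/n) = 27/9 = 3

3


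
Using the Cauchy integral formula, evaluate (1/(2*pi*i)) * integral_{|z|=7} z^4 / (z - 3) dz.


Step 1: f(z) = z^4, a = 3 is inside |z| = 7
Step 2: By Cauchy integral formula: (1/(2pi*i)) * integral = f(a)
Step 3: f(3) = 3^4 = 81

81


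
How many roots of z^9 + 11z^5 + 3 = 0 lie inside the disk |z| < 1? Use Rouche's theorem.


Step 1: On |z| = 1 the three terms have sizes |z^9| = 1^9 = 1, |11z^5| = 11*1^5 = 11, |3| = 3
Step 2: The dominant term is g(z) = 11z^5; let h(z) = z^9 + 3 so f = g + h
Step 3: On |z| = 1: |g| = 11 and |h| <= 1 + 3 = 4
Step 4: Since 11 > 4, |h| < |g| on |z| = 1, so by Rouche f has the same number of zeros as g inside |z| < 1
Step 5: g(z) = 11z^5 has 5 zeros (at the origin, multiplicity 5) inside |z| < 1. Answer = 5

5


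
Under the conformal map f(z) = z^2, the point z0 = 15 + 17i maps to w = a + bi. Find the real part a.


Step 1: z0 = 15 + 17i
Step 2: z0^2 = 15^2 - 17^2 + 510i
Step 3: real part = 225 - 289 = -64

-64


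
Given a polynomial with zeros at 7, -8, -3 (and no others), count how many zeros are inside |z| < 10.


Step 1: Check each root:
  z = 7: |7| = 7 < 10
  z = -8: |-8| = 8 < 10
  z = -3: |-3| = 3 < 10
Step 2: Count = 3

3


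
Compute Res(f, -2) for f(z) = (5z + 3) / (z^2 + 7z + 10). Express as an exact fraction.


Step 1: Q(z) = z^2 + 7z + 10 = (z + 2)(z + 5)
Step 2: Q'(z) = 2z + 7
Step 3: Q'(-2) = 3, P(-2) = -7
Step 4: Res = P(-2)/Q'(-2) = -7/3 = -7/3

-7/3


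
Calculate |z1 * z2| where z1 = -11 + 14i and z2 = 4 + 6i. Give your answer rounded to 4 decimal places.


Step 1: |z1| = sqrt((-11)^2 + 14^2) = sqrt(317)
Step 2: |z2| = sqrt(4^2 + 6^2) = sqrt(52)
Step 3: |z1*z2| = |z1|*|z2| = sqrt(317) * sqrt(52) = sqrt(317 * 52) = sqrt(16484)
Step 4: = 128.39

128.39


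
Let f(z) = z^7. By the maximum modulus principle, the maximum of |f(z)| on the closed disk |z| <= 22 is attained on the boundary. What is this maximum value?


Step 1: On |z| = 22, |f(z)| = |z|^7 = 22^7
Step 2: By maximum modulus principle, maximum is on boundary.
Step 3: Maximum = 2494357888 = 2494357888

2494357888


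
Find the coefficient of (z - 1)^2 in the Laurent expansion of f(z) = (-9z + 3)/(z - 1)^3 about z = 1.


Step 1: Write the numerator in powers of (z - 1): -9z + 3 = -9(z - 1) + (-9*1 + 3) = -9(z - 1) - 6
Step 2: Divide by (z - 1)^3: f(z) = -6(z - 1)^(-3) - 9(z - 1)^(-2)
Step 3: This finite sum is the Laurent series of f about z = 1.
Step 4: Only the powers -3 and -2 appear, so the coefficient of (z - 1)^2 = 0

0


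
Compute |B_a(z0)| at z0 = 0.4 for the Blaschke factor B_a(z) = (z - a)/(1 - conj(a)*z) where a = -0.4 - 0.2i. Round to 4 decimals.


Step 1: Numerator z0 - a = 0.4 - (-0.4 - 0.2i) = 0.8 + 0.2i
Step 2: Denominator 1 - conj(a)*z0 = 1 - (-0.4 + 0.2i)*0.4 = 1.16 - 0.08i
Step 3: |z0 - a|^2 = 0.8^2 + 0.2^2 = 0.68; |1 - conj(a)*z0|^2 = 1.16^2 + (-0.08)^2 = 1.352
Step 4: |B_a(0.4)| = sqrt(0.68 / 1.352) = sqrt(0.502959)
Step 5: = 0.7092

0.7092


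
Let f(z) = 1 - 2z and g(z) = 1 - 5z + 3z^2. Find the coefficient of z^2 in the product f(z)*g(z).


Step 1: z^2 term in f*g comes from: (1)*(3z^2) + (-2z)*(-5z) + (0)*(1)
Step 2: = 3 + 10 + 0
Step 3: = 13

13


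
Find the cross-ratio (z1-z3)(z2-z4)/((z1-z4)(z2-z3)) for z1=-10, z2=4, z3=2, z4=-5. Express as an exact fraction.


Step 1: (z1-z3)(z2-z4) = (-12) * 9 = -108
Step 2: (z1-z4)(z2-z3) = (-5) * 2 = -10
Step 3: Cross-ratio = 108/10 = 54/5

54/5


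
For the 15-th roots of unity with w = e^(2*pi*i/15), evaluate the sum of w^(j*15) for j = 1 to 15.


Step 1: The sum sum_{j=1}^{n} w^(k*j) equals n if n | k, else 0.
Step 2: Here n = 15, k = 15
Step 3: Does n divide k? 15 | 15 -> True
Step 4: Sum = 15

15
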